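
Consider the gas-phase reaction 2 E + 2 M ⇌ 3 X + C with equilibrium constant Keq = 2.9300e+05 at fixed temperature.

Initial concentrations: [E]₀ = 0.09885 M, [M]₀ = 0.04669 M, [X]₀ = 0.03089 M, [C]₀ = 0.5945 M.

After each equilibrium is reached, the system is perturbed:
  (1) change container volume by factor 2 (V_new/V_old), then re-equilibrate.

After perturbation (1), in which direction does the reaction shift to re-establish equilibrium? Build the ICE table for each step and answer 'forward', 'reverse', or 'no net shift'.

Direction: no net shift

Q₀ = 0.8226 vs Keq = 2.9300e+05 ⇒ Q<K, forward
Step 1:
                  E         M         X         C
  Initial   0.09885   0.04669   0.03089    0.5945
  Change   -0.04583  -0.04583   0.06874   0.02291
  Equil     0.05302 8.6102e-04   0.09963    0.6174
  solve Keq expr → x = 0.02291; check Q = 2.9300e+05
Then change container volume by factor 2 (V_new/V_old).
Step 2:
                  E         M         X         C
  Initial   0.02651 4.3051e-04   0.04982    0.3087
  Change          0         0         0         0
  Equil     0.02651 4.3051e-04   0.04982    0.3087
  solve Keq expr → x = 0; check Q = 2.9300e+05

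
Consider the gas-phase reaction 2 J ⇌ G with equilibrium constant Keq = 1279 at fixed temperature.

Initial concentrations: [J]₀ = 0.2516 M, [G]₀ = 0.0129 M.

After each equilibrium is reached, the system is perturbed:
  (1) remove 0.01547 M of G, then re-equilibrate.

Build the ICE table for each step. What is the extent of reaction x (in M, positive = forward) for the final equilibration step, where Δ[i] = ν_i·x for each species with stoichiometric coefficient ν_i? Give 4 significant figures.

Q₀ = 0.2038 vs Keq = 1279 ⇒ Q<K, forward
Step 1:
                   J          G
  Initial     0.2516     0.0129
  Change     -0.2414     0.1207
  Equil      0.01022     0.1336
  solve Keq expr → x = 0.1207; check Q = 1279
Then remove 0.01547 M of G.
Step 2:
                   J          G
  Initial    0.01022     0.1181
  Change  -5.9780e-04 2.9890e-04
  Equil     0.009622     0.1184
  solve Keq expr → x = 2.9890e-04; check Q = 1279

x = 2.9890e-04 M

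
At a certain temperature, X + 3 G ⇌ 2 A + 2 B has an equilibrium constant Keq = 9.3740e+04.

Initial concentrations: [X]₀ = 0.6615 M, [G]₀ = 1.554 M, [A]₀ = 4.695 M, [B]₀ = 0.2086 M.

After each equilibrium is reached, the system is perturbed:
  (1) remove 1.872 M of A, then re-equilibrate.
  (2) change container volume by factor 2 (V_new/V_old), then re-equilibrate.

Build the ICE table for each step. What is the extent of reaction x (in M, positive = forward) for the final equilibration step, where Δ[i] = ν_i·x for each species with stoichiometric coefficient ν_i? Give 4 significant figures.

x = 0 M

Q₀ = 0.3864 vs Keq = 9.3740e+04 ⇒ Q<K, forward
Step 1:
                    X           G           A           B
  I            0.6615       1.554       4.695      0.2086
  C           -0.4733       -1.42      0.9466      0.9466
  E            0.1882       0.134       5.642       1.155
  solve Keq expr → x = 0.4733; check Q = 9.3740e+04
Then remove 1.872 M of A.
Step 2:
                    X           G           A           B
  I            0.1882       0.134        3.77       1.155
  C         -0.009445    -0.02833     0.01889     0.01889
  E            0.1787      0.1057       3.789       1.174
  solve Keq expr → x = 0.009445; check Q = 9.3740e+04
Then change container volume by factor 2 (V_new/V_old).
Step 3:
                    X           G           A           B
  I           0.08937     0.05285       1.894      0.5871
  C                 0           0           0           0
  E           0.08937     0.05285       1.894      0.5871
  solve Keq expr → x = 0; check Q = 9.3740e+04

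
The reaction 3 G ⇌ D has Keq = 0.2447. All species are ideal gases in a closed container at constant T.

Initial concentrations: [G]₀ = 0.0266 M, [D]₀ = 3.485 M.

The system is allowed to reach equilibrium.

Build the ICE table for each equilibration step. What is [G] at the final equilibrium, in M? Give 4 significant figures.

Q₀ = 1.8516e+05 vs Keq = 0.2447 ⇒ Q>K, reverse
Step 1:
                    G           D
  Initial      0.0266       3.485
  Change        2.213     -0.7375
  Equil         2.239       2.747
  solve Keq expr → x = -0.7375; check Q = 0.2447

[G]_eq = 2.239 M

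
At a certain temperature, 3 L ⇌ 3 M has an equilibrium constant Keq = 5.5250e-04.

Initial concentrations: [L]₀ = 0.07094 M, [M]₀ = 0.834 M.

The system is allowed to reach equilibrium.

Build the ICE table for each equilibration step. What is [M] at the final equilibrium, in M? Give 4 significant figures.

Q₀ = 1625 vs Keq = 5.5250e-04 ⇒ Q>K, reverse
Step 1:
                   L          M
  init       0.07094      0.834
  Δ           0.7654    -0.7654
  eq          0.8363    0.06862
  solve Keq expr → x = -0.2551; check Q = 5.5250e-04

[M]_eq = 0.06862 M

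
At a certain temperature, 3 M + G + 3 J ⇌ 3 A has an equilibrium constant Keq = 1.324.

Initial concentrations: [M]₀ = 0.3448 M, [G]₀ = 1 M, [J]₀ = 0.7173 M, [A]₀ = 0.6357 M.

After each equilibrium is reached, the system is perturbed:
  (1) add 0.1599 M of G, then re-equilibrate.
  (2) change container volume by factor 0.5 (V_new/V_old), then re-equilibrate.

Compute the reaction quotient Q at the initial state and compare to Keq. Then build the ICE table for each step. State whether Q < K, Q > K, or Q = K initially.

Q₀ = 16.98 vs Keq = 1.324 ⇒ Q>K, reverse
Step 1:
                    M           G           J           A
  Initial      0.3448           1      0.7173      0.6357
  Change       0.1526     0.05087      0.1526     -0.1526
  Equil        0.4974       1.051      0.8699      0.4831
  solve Keq expr → x = -0.05087; check Q = 1.324
Then add 0.1599 M of G.
Step 2:
                    M           G           J           A
  Initial      0.4974       1.211      0.8699      0.4831
  Change    -0.008863   -0.002954   -0.008863    0.008863
  Equil        0.4886       1.208      0.8611      0.4919
  solve Keq expr → x = 0.002954; check Q = 1.324
Then change container volume by factor 0.5 (V_new/V_old).
Step 3:
                    M           G           J           A
  Initial      0.9771       2.416       1.722      0.9839
  Change      -0.3282     -0.1094     -0.3282      0.3282
  Equil        0.6489       2.306       1.394       1.312
  solve Keq expr → x = 0.1094; check Q = 1.324

Q₀ = 16.98; Q > K (proceeds reverse)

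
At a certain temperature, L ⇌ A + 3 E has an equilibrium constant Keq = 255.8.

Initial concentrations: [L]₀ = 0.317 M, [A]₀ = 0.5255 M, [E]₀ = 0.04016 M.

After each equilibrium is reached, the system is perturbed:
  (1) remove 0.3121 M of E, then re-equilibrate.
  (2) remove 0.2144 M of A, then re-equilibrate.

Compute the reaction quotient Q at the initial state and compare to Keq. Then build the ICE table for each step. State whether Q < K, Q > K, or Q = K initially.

Q₀ = 1.0737e-04; Q < K (proceeds forward)

Q₀ = 1.0737e-04 vs Keq = 255.8 ⇒ Q<K, forward
Step 1:
                   L          A          E
  Initial      0.317     0.5255    0.04016
  Change     -0.3139     0.3139     0.9417
  Equil     0.003106     0.8394     0.9818
  solve Keq expr → x = 0.3139; check Q = 255.8
Then remove 0.3121 M of E.
Step 2:
                   L          A          E
  Initial   0.003106     0.8394     0.6697
  Change    -0.00209    0.00209   0.006269
  Equil     0.001016     0.8415      0.676
  solve Keq expr → x = 0.00209; check Q = 255.8
Then remove 0.2144 M of A.
Step 3:
                   L          A          E
  Initial   0.001016     0.6271      0.676
  Change  -2.5604e-04 2.5604e-04 7.6811e-04
  Equil   7.6023e-04     0.6273     0.6768
  solve Keq expr → x = 2.5604e-04; check Q = 255.8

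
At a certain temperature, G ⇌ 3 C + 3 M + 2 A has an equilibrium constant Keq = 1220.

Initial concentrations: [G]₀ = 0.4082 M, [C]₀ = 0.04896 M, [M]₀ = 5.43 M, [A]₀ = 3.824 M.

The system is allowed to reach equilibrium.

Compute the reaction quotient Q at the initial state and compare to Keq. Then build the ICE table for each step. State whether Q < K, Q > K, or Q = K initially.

Q₀ = 0.6731; Q < K (proceeds forward)

Q₀ = 0.6731 vs Keq = 1220 ⇒ Q<K, forward
Step 1:
                   G          C          M          A
  Initial     0.4082    0.04896       5.43      3.824
  Change     -0.1376     0.4128     0.4128     0.2752
  Equil       0.2706     0.4618      5.843      4.099
  solve Keq expr → x = 0.1376; check Q = 1220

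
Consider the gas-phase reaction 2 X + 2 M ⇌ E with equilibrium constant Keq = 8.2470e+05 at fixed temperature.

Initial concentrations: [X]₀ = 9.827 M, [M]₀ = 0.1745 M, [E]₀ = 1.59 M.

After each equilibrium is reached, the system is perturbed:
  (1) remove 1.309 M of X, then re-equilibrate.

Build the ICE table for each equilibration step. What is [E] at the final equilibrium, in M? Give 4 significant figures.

Q₀ = 0.5407 vs Keq = 8.2470e+05 ⇒ Q<K, forward
Step 1:
                  X         M         E
  init        9.827    0.1745      1.59
  Δ         -0.1744   -0.1744   0.08718
  eq          9.653 1.4774e-04     1.677
  solve Keq expr → x = 0.08718; check Q = 8.2470e+05
Then remove 1.309 M of X.
Step 2:
                  X         M         E
  init        8.344 1.4774e-04     1.677
  Δ       2.3177e-05 2.3177e-05 -1.1589e-05
  eq          8.344 1.7092e-04     1.677
  solve Keq expr → x = -1.1589e-05; check Q = 8.2470e+05

[E]_eq = 1.677 M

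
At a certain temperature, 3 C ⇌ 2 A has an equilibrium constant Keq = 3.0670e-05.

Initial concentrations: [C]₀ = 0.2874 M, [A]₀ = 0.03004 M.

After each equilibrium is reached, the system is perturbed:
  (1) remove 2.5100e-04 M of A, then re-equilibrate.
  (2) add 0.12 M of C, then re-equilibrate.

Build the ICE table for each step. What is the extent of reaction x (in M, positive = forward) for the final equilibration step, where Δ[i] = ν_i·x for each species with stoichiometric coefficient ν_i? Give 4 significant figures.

x = 3.0858e-04 M

Q₀ = 0.03801 vs Keq = 3.0670e-05 ⇒ Q>K, reverse
Step 1:
                  C         A
  init       0.2874   0.03004
  Δ         0.04348  -0.02899
  eq         0.3309  0.001054
  solve Keq expr → x = -0.01449; check Q = 3.0670e-05
Then remove 2.5100e-04 M of A.
Step 2:
                  C         A
  init       0.3309 8.0305e-04
  Δ       -3.7382e-04 2.4921e-04
  eq         0.3305  0.001052
  solve Keq expr → x = 1.2461e-04; check Q = 3.0670e-05
Then add 0.12 M of C.
Step 3:
                  C         A
  init       0.4505  0.001052
  Δ       -9.2574e-04 6.1716e-04
  eq         0.4496  0.001669
  solve Keq expr → x = 3.0858e-04; check Q = 3.0670e-05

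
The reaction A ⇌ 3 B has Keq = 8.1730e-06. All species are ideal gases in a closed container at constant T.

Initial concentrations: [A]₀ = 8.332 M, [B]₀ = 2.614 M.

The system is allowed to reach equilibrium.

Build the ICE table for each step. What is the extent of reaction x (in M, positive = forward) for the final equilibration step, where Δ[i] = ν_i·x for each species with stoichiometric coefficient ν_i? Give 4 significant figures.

x = -0.8573 M

Q₀ = 2.144 vs Keq = 8.1730e-06 ⇒ Q>K, reverse
Step 1:
                  A         B
  init        8.332     2.614
  Δ          0.8573    -2.572
  eq          9.189   0.04219
  solve Keq expr → x = -0.8573; check Q = 8.1730e-06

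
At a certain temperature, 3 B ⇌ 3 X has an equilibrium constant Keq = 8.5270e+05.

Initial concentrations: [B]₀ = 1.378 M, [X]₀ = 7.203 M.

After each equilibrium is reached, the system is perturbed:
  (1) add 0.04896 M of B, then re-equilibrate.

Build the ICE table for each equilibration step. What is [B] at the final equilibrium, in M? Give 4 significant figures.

Q₀ = 142.8 vs Keq = 8.5270e+05 ⇒ Q<K, forward
Step 1:
                    B           X
  I             1.378       7.203
  C            -1.288       1.288
  E           0.08955       8.491
  solve Keq expr → x = 0.4295; check Q = 8.5270e+05
Then add 0.04896 M of B.
Step 2:
                    B           X
  I            0.1385       8.491
  C          -0.04845     0.04845
  E           0.09006        8.54
  solve Keq expr → x = 0.01615; check Q = 8.5270e+05

[B]_eq = 0.09006 M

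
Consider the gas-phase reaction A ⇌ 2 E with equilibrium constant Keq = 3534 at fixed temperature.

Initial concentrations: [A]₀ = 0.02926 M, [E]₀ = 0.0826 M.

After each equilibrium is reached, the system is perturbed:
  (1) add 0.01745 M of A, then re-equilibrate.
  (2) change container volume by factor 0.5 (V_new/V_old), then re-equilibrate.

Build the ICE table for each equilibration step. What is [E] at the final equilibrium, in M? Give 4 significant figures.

Q₀ = 0.2332 vs Keq = 3534 ⇒ Q<K, forward
Step 1:
                    A           E
  Initial     0.02926      0.0826
  Change     -0.02925     0.05851
  Equil    5.6343e-06      0.1411
  solve Keq expr → x = 0.02925; check Q = 3534
Then add 0.01745 M of A.
Step 2:
                    A           E
  Initial     0.01746      0.1411
  Change     -0.01745     0.03489
  Equil    8.7654e-06       0.176
  solve Keq expr → x = 0.01745; check Q = 3534
Then change container volume by factor 0.5 (V_new/V_old).
Step 3:
                    A           E
  Initial  1.7531e-05       0.352
  Change   1.7524e-05 -3.5048e-05
  Equil    3.5055e-05       0.352
  solve Keq expr → x = -1.7524e-05; check Q = 3534

[E]_eq = 0.352 M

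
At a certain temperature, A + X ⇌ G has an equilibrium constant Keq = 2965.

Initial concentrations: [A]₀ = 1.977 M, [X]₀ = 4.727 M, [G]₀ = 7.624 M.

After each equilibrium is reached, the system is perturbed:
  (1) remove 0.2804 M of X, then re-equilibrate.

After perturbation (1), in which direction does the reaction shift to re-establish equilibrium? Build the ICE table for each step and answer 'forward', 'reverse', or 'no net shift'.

Direction: reverse

Q₀ = 0.8158 vs Keq = 2965 ⇒ Q<K, forward
Step 1:
                    A           X           G
  I             1.977       4.727       7.624
  C            -1.976      -1.976       1.976
  E          0.001177       2.751         9.6
  solve Keq expr → x = 1.976; check Q = 2965
Then remove 0.2804 M of X.
Step 2:
                    A           X           G
  I          0.001177       2.471         9.6
  C        1.3347e-04  1.3347e-04 -1.3347e-04
  E           0.00131       2.471         9.6
  solve Keq expr → x = -1.3347e-04; check Q = 2965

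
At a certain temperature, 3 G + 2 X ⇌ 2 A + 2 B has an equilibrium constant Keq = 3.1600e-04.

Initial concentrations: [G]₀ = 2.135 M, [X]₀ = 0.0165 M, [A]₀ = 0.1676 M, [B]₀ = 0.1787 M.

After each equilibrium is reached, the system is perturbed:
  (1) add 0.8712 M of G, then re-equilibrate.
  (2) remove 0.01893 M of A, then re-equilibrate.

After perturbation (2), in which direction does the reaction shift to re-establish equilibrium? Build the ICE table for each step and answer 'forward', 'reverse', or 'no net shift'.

Direction: forward

Q₀ = 0.3386 vs Keq = 3.1600e-04 ⇒ Q>K, reverse
Step 1:
                  G         X         A         B
  I           2.135    0.0165    0.1676    0.1787
  C          0.1376   0.09176  -0.09176  -0.09176
  E           2.273    0.1083   0.07584   0.08694
  solve Keq expr → x = -0.04588; check Q = 3.1600e-04
Then add 0.8712 M of G.
Step 2:
                  G         X         A         B
  I           3.144    0.1083   0.07584   0.08694
  C         -0.0219   -0.0146    0.0146    0.0146
  E           3.122   0.09366   0.09044    0.1015
  solve Keq expr → x = 0.007302; check Q = 3.1600e-04
Then remove 0.01893 M of A.
Step 3:
                  G         X         A         B
  I           3.122   0.09366   0.07151    0.1015
  C        -0.01015 -0.006768  0.006768  0.006768
  E           3.112   0.08689   0.07828    0.1083
  solve Keq expr → x = 0.003384; check Q = 3.1600e-04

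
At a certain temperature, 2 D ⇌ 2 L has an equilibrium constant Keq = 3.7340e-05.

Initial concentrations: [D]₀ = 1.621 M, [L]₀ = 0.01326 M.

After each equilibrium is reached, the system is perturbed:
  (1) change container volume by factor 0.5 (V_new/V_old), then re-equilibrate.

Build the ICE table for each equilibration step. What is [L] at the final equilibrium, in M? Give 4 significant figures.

Q₀ = 6.6915e-05 vs Keq = 3.7340e-05 ⇒ Q>K, reverse
Step 1:
                    D           L
  I             1.621     0.01326
  C          0.003334   -0.003334
  E             1.624    0.009926
  solve Keq expr → x = -0.001667; check Q = 3.7340e-05
Then change container volume by factor 0.5 (V_new/V_old).
Step 2:
                    D           L
  I             3.249     0.01985
  C                 0           0
  E             3.249     0.01985
  solve Keq expr → x = 0; check Q = 3.7340e-05

[L]_eq = 0.01985 M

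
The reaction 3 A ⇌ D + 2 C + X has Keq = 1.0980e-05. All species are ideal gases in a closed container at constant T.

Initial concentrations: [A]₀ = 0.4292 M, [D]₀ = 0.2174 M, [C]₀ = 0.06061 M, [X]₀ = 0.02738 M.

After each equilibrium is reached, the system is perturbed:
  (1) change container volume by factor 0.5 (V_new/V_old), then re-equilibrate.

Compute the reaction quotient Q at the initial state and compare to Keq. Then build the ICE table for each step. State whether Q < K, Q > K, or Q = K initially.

Q₀ = 2.7657e-04 vs Keq = 1.0980e-05 ⇒ Q>K, reverse
Step 1:
                  A         D         C         X
  Initial    0.4292    0.2174   0.06061   0.02738
  Change    0.05307  -0.01769  -0.03538  -0.01769
  Equil      0.4823    0.1997   0.02523  0.009689
  solve Keq expr → x = -0.01769; check Q = 1.0980e-05
Then change container volume by factor 0.5 (V_new/V_old).
Step 2:
                  A         D         C         X
  Initial    0.9645    0.3994   0.05046   0.01938
  Change    0.01321 -0.004403 -0.008805 -0.004403
  Equil      0.9778     0.395   0.04165   0.01498
  solve Keq expr → x = -0.004403; check Q = 1.0980e-05

Q₀ = 2.7657e-04; Q > K (proceeds reverse)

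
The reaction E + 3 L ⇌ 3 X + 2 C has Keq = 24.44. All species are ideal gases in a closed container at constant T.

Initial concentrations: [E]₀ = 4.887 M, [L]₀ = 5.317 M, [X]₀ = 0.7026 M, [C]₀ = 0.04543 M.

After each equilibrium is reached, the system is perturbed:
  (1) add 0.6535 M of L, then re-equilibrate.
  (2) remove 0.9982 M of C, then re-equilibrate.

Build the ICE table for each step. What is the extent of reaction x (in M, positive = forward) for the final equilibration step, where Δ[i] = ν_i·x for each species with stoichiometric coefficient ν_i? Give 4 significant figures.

Q₀ = 9.7447e-07 vs Keq = 24.44 ⇒ Q<K, forward
Step 1:
                    E           L           X           C
  I             4.887       5.317      0.7026     0.04543
  C            -1.195      -3.586       3.586       2.391
  E             3.692       1.731       4.289       2.436
  solve Keq expr → x = 1.195; check Q = 24.44
Then add 0.6535 M of L.
Step 2:
                    E           L           X           C
  I             3.692       2.385       4.289       2.436
  C           -0.1209     -0.3626      0.3626      0.2417
  E             3.571       2.022       4.651       2.678
  solve Keq expr → x = 0.1209; check Q = 24.44
Then remove 0.9982 M of C.
Step 3:
                    E           L           X           C
  I             3.571       2.022       4.651        1.68
  C           -0.1011     -0.3032      0.3032      0.2021
  E              3.47       1.719       4.954       1.882
  solve Keq expr → x = 0.1011; check Q = 24.44

x = 0.1011 M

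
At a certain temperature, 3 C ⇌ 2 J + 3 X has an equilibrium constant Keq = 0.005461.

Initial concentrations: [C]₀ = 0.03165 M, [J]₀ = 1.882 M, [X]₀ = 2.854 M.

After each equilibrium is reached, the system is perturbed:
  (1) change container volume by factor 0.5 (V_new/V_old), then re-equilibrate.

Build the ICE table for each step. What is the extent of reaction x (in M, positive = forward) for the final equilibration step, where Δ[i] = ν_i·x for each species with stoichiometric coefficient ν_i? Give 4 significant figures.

x = -0.09476 M

Q₀ = 2.5970e+06 vs Keq = 0.005461 ⇒ Q>K, reverse
Step 1:
                   C          J          X
  Initial    0.03165      1.882      2.854
  Change       2.175      -1.45     -2.175
  Equil        2.206     0.4323     0.6795
  solve Keq expr → x = -0.7248; check Q = 0.005461
Then change container volume by factor 0.5 (V_new/V_old).
Step 2:
                   C          J          X
  Initial      4.412     0.8647      1.359
  Change      0.2843    -0.1895    -0.2843
  Equil        4.697     0.6751      1.075
  solve Keq expr → x = -0.09476; check Q = 0.005461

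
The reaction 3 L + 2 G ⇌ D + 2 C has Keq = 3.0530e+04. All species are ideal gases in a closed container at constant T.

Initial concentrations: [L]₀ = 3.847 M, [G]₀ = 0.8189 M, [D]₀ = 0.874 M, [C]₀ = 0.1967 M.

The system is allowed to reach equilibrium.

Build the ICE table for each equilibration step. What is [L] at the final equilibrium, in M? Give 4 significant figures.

[L]_eq = 2.621 M

Q₀ = 8.8571e-04 vs Keq = 3.0530e+04 ⇒ Q<K, forward
Step 1:
                   L          G          D          C
  I            3.847     0.8189      0.874     0.1967
  C           -1.226    -0.8174     0.4087     0.8174
  E            2.621   0.001549      1.283      1.014
  solve Keq expr → x = 0.4087; check Q = 3.0530e+04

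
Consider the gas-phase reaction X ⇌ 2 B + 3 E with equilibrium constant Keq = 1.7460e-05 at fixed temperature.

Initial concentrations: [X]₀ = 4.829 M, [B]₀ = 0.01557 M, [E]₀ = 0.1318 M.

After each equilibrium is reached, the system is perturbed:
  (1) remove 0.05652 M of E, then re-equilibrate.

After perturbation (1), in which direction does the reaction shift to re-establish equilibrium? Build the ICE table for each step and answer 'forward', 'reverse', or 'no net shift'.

Q₀ = 1.1494e-07 vs Keq = 1.7460e-05 ⇒ Q<K, forward
Step 1:
                   X          B          E
  Initial      4.829    0.01557     0.1318
  Change    -0.03327    0.06653     0.0998
  Equil        4.796     0.0821     0.2316
  solve Keq expr → x = 0.03327; check Q = 1.7460e-05
Then remove 0.05652 M of E.
Step 2:
                   X          B          E
  Initial      4.796     0.0821     0.1751
  Change   -0.009127    0.01825    0.02738
  Equil        4.787     0.1004     0.2025
  solve Keq expr → x = 0.009127; check Q = 1.7460e-05

Direction: forward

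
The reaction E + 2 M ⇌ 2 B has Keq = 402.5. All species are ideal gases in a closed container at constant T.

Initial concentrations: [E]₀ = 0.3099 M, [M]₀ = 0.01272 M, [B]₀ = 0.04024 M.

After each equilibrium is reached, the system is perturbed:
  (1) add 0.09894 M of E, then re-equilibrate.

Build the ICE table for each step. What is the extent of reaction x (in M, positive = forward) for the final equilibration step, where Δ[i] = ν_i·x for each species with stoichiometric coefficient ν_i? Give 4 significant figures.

x = 2.6502e-04 M

Q₀ = 32.29 vs Keq = 402.5 ⇒ Q<K, forward
Step 1:
                    E           M           B
  I            0.3099     0.01272     0.04024
  C          -0.00417   -0.008341    0.008341
  E            0.3057    0.004379     0.04858
  solve Keq expr → x = 0.00417; check Q = 402.5
Then add 0.09894 M of E.
Step 2:
                    E           M           B
  I            0.4047    0.004379     0.04858
  C       -2.6502e-04 -5.3004e-04  5.3004e-04
  E            0.4044    0.003849     0.04911
  solve Keq expr → x = 2.6502e-04; check Q = 402.5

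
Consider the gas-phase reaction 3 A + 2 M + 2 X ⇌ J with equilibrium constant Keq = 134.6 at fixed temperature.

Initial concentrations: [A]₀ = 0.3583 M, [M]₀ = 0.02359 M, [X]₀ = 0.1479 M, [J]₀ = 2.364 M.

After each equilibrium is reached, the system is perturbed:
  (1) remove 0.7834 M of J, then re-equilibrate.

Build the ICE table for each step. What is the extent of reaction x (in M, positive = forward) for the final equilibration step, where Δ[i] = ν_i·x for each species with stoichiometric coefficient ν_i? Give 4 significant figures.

Q₀ = 4.2220e+06 vs Keq = 134.6 ⇒ Q>K, reverse
Step 1:
                    A           M           X           J
  I            0.3583     0.02359      0.1479       2.364
  C             0.487      0.3247      0.3247     -0.1623
  E            0.8453      0.3482      0.4726       2.202
  solve Keq expr → x = -0.1623; check Q = 134.6
Then remove 0.7834 M of J.
Step 2:
                    A           M           X           J
  I            0.8453      0.3482      0.4726       1.418
  C          -0.04085    -0.02724    -0.02724     0.01362
  E            0.8044       0.321      0.4453       1.432
  solve Keq expr → x = 0.01362; check Q = 134.6

x = 0.01362 M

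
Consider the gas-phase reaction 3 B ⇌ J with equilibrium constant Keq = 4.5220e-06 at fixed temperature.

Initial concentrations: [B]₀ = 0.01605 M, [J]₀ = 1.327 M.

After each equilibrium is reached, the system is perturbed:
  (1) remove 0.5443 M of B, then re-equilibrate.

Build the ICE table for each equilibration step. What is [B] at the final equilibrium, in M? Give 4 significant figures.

Q₀ = 3.2096e+05 vs Keq = 4.5220e-06 ⇒ Q>K, reverse
Step 1:
                   B          J
  init       0.01605      1.327
  Δ             3.98     -1.327
  eq           3.996 2.8858e-04
  solve Keq expr → x = -1.327; check Q = 4.5220e-06
Then remove 0.5443 M of B.
Step 2:
                   B          J
  init         3.452 2.8858e-04
  Δ       3.0761e-04 -1.0254e-04
  eq           3.452 1.8604e-04
  solve Keq expr → x = -1.0254e-04; check Q = 4.5220e-06

[B]_eq = 3.452 M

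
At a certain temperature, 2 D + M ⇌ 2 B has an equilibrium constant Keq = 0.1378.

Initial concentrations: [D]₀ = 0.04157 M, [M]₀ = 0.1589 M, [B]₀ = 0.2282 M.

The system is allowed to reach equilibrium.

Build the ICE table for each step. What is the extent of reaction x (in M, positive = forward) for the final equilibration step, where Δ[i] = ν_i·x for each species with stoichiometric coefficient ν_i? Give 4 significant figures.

Q₀ = 189.6 vs Keq = 0.1378 ⇒ Q>K, reverse
Step 1:
                    D           M           B
  Initial     0.04157      0.1589      0.2282
  Change       0.1858     0.09292     -0.1858
  Equil        0.2274      0.2518     0.04236
  solve Keq expr → x = -0.09292; check Q = 0.1378

x = -0.09292 M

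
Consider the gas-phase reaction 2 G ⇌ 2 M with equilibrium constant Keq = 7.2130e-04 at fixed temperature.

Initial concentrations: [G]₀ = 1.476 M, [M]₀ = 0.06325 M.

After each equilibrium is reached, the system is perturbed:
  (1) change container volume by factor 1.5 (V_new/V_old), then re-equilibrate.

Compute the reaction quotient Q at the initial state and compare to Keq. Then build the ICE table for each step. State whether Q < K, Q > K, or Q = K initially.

Q₀ = 0.001836; Q > K (proceeds reverse)

Q₀ = 0.001836 vs Keq = 7.2130e-04 ⇒ Q>K, reverse
Step 1:
                   G          M
  Initial      1.476    0.06325
  Change     0.02299   -0.02299
  Equil        1.499    0.04026
  solve Keq expr → x = -0.0115; check Q = 7.2130e-04
Then change container volume by factor 1.5 (V_new/V_old).
Step 2:
                   G          M
  Initial     0.9993    0.02684
  Change           0          0
  Equil       0.9993    0.02684
  solve Keq expr → x = 0; check Q = 7.2130e-04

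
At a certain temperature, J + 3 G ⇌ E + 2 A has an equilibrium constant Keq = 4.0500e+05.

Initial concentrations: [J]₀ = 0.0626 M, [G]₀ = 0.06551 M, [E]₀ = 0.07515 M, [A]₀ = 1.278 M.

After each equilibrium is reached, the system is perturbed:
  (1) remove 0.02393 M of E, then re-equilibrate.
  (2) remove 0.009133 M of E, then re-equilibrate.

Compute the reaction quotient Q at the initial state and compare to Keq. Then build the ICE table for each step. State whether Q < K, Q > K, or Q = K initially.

Q₀ = 6974; Q < K (proceeds forward)

Q₀ = 6974 vs Keq = 4.0500e+05 ⇒ Q<K, forward
Step 1:
                  J         G         E         A
  Initial    0.0626   0.06551   0.07515     1.278
  Change   -0.01516  -0.04547   0.01516   0.03032
  Equil     0.04744   0.02004   0.09031     1.308
  solve Keq expr → x = 0.01516; check Q = 4.0500e+05
Then remove 0.02393 M of E.
Step 2:
                  J         G         E         A
  Initial   0.04744   0.02004   0.06638     1.308
  Change  -6.0361e-04 -0.001811 6.0361e-04  0.001207
  Equil     0.04684   0.01823   0.06698      1.31
  solve Keq expr → x = 6.0361e-04; check Q = 4.0500e+05
Then remove 0.009133 M of E.
Step 3:
                  J         G         E         A
  Initial   0.04684   0.01823   0.05785      1.31
  Change  -2.6812e-04 -8.0437e-04 2.6812e-04 5.3625e-04
  Equil     0.04657   0.01742   0.05812      1.31
  solve Keq expr → x = 2.6812e-04; check Q = 4.0500e+05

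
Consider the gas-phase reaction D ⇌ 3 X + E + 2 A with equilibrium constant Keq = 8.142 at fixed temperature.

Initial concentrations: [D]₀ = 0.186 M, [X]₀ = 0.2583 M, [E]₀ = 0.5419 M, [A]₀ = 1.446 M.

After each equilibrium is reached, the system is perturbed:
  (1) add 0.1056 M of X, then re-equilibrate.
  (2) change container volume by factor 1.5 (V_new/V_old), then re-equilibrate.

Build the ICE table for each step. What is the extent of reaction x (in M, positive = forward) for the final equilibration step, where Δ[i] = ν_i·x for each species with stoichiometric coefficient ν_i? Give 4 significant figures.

x = 0.03522 M

Q₀ = 0.105 vs Keq = 8.142 ⇒ Q<K, forward
Step 1:
                    D           X           E           A
  I             0.186      0.2583      0.5419       1.446
  C           -0.1256      0.3767      0.1256      0.2511
  E           0.06044       0.635      0.6675       1.697
  solve Keq expr → x = 0.1256; check Q = 8.142
Then add 0.1056 M of X.
Step 2:
                    D           X           E           A
  I           0.06044      0.7406      0.6675       1.697
  C           0.01478    -0.04434    -0.01478    -0.02956
  E           0.07523      0.6962      0.6527       1.668
  solve Keq expr → x = -0.01478; check Q = 8.142
Then change container volume by factor 1.5 (V_new/V_old).
Step 3:
                    D           X           E           A
  I           0.05015      0.4641      0.4351       1.112
  C          -0.03522      0.1057     0.03522     0.07043
  E           0.01493      0.5698      0.4703       1.182
  solve Keq expr → x = 0.03522; check Q = 8.142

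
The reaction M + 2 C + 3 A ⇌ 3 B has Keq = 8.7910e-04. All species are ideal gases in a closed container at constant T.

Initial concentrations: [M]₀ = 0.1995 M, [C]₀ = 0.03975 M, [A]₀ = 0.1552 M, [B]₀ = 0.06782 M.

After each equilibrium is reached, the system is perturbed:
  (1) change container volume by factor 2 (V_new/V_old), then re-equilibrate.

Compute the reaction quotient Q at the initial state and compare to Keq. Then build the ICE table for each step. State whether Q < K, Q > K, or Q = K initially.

Q₀ = 264.7; Q > K (proceeds reverse)

Q₀ = 264.7 vs Keq = 8.7910e-04 ⇒ Q>K, reverse
Step 1:
                   M          C          A          B
  I           0.1995    0.03975     0.1552    0.06782
  C          0.02179    0.04359    0.06538   -0.06538
  E           0.2213    0.08334     0.2206   0.002439
  solve Keq expr → x = -0.02179; check Q = 8.7910e-04
Then change container volume by factor 2 (V_new/V_old).
Step 2:
                   M          C          A          B
  I           0.1106    0.04167     0.1103   0.001219
  C       2.0067e-04 4.0134e-04 6.0201e-04 -6.0201e-04
  E           0.1108    0.04207     0.1109 6.1727e-04
  solve Keq expr → x = -2.0067e-04; check Q = 8.7910e-04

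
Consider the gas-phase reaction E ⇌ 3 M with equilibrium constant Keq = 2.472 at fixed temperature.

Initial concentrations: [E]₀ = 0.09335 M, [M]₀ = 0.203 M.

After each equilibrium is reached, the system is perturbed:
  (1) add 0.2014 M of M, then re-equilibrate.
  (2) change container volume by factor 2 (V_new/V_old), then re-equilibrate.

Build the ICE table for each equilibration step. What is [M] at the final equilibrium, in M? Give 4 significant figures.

Q₀ = 0.08961 vs Keq = 2.472 ⇒ Q<K, forward
Step 1:
                  E         M
  I         0.09335     0.203
  C         -0.0668    0.2004
  E         0.02655    0.4034
  solve Keq expr → x = 0.0668; check Q = 2.472
Then add 0.2014 M of M.
Step 2:
                  E         M
  I         0.02655    0.6048
  C         0.02931  -0.08792
  E         0.05586    0.5169
  solve Keq expr → x = -0.02931; check Q = 2.472
Then change container volume by factor 2 (V_new/V_old).
Step 3:
                  E         M
  I         0.02793    0.2584
  C        -0.01622   0.04865
  E         0.01171    0.3071
  solve Keq expr → x = 0.01622; check Q = 2.472

[M]_eq = 0.3071 M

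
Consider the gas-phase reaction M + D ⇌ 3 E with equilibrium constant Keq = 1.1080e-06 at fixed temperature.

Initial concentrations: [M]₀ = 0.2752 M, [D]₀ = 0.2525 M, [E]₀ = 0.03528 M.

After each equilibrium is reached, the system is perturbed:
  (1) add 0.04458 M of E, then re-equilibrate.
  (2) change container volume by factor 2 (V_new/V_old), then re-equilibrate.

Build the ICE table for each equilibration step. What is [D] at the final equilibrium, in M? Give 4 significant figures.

[D]_eq = 0.1386 M

Q₀ = 6.3194e-04 vs Keq = 1.1080e-06 ⇒ Q>K, reverse
Step 1:
                  M         D         E
  Initial    0.2752    0.2525   0.03528
  Change    0.01031   0.01031  -0.03092
  Equil      0.2855    0.2628  0.004364
  solve Keq expr → x = -0.01031; check Q = 1.1080e-06
Then add 0.04458 M of E.
Step 2:
                  M         D         E
  Initial    0.2855    0.2628   0.04894
  Change    0.01481   0.01481  -0.04442
  Equil      0.3003    0.2776   0.00452
  solve Keq expr → x = -0.01481; check Q = 1.1080e-06
Then change container volume by factor 2 (V_new/V_old).
Step 3:
                  M         D         E
  Initial    0.1502    0.1388   0.00226
  Change  -1.9497e-04 -1.9497e-04 5.8492e-04
  Equil        0.15    0.1386  0.002845
  solve Keq expr → x = 1.9497e-04; check Q = 1.1080e-06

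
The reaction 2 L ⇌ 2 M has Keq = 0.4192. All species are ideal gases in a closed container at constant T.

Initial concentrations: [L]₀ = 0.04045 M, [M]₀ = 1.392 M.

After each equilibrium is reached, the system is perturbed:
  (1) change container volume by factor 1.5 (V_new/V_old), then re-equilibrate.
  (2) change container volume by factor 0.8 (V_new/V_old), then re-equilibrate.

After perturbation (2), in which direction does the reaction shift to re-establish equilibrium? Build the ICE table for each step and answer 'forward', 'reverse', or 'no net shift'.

Direction: no net shift

Q₀ = 1184 vs Keq = 0.4192 ⇒ Q>K, reverse
Step 1:
                  L         M
  init      0.04045     1.392
  Δ           0.829    -0.829
  eq         0.8695     0.563
  solve Keq expr → x = -0.4145; check Q = 0.4192
Then change container volume by factor 1.5 (V_new/V_old).
Step 2:
                  L         M
  init       0.5797    0.3753
  Δ               0         0
  eq         0.5797    0.3753
  solve Keq expr → x = 0; check Q = 0.4192
Then change container volume by factor 0.8 (V_new/V_old).
Step 3:
                  L         M
  init       0.7246    0.4691
  Δ               0         0
  eq         0.7246    0.4691
  solve Keq expr → x = 0; check Q = 0.4192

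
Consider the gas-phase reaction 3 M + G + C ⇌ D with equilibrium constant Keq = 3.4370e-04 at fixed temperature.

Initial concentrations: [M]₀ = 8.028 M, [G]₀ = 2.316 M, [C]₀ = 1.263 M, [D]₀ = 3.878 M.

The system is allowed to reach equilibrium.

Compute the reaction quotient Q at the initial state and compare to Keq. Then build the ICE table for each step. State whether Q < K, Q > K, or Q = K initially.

Q₀ = 0.002562 vs Keq = 3.4370e-04 ⇒ Q>K, reverse
Step 1:
                    M           G           C           D
  I             8.028       2.316       1.263       3.878
  C             2.714      0.9045      0.9045     -0.9045
  E             10.74       3.221       2.168       2.973
  solve Keq expr → x = -0.9045; check Q = 3.4370e-04

Q₀ = 0.002562; Q > K (proceeds reverse)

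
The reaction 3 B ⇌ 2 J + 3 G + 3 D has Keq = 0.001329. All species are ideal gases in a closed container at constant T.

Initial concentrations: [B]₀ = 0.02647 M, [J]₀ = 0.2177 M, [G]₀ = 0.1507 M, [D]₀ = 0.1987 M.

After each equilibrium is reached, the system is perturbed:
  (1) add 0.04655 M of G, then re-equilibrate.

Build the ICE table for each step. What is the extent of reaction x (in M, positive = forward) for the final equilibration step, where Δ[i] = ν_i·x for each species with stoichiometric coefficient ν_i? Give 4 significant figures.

x = -0.003675 M

Q₀ = 0.06861 vs Keq = 0.001329 ⇒ Q>K, reverse
Step 1:
                  B         J         G         D
  init      0.02647    0.2177    0.1507    0.1987
  Δ         0.03316  -0.02211  -0.03316  -0.03316
  eq        0.05963    0.1956    0.1175    0.1655
  solve Keq expr → x = -0.01105; check Q = 0.001329
Then add 0.04655 M of G.
Step 2:
                  B         J         G         D
  init      0.05963    0.1956    0.1641    0.1655
  Δ         0.01102  -0.00735  -0.01102  -0.01102
  eq        0.07066    0.1882    0.1531    0.1545
  solve Keq expr → x = -0.003675; check Q = 0.001329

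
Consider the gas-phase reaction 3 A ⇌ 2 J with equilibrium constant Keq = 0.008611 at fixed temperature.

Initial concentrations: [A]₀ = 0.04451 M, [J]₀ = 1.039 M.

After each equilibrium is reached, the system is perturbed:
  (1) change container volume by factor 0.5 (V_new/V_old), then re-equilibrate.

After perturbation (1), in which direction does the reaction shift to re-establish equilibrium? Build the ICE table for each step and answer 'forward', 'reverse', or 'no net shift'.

Q₀ = 1.2242e+04 vs Keq = 0.008611 ⇒ Q>K, reverse
Step 1:
                  A         J
  init      0.04451     1.039
  Δ           1.333   -0.8889
  eq          1.378    0.1501
  solve Keq expr → x = -0.4445; check Q = 0.008611
Then change container volume by factor 0.5 (V_new/V_old).
Step 2:
                  A         J
  init        2.756    0.3002
  Δ          -0.139   0.09264
  eq          2.617    0.3928
  solve Keq expr → x = 0.04632; check Q = 0.008611

Direction: forward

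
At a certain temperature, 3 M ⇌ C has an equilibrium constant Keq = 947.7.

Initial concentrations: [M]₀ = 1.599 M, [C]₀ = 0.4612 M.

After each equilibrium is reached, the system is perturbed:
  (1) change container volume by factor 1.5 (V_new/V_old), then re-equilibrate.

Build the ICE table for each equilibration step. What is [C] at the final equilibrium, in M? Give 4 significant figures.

[C]_eq = 0.6337 M

Q₀ = 0.1128 vs Keq = 947.7 ⇒ Q<K, forward
Step 1:
                  M         C
  init        1.599    0.4612
  Δ          -1.499    0.4995
  eq         0.1005    0.9607
  solve Keq expr → x = 0.4995; check Q = 947.7
Then change container volume by factor 1.5 (V_new/V_old).
Step 2:
                  M         C
  init      0.06697    0.6405
  Δ         0.02047 -0.006824
  eq        0.08744    0.6337
  solve Keq expr → x = -0.006824; check Q = 947.7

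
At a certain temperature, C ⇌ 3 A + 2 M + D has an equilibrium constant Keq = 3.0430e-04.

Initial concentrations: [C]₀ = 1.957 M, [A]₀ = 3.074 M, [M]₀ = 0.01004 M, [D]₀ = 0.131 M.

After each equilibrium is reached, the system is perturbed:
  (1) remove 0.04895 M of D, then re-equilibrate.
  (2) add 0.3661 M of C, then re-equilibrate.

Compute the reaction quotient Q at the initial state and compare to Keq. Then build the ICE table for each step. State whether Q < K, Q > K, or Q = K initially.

Q₀ = 1.9600e-04; Q < K (proceeds forward)

Q₀ = 1.9600e-04 vs Keq = 3.0430e-04 ⇒ Q<K, forward
Step 1:
                   C          A          M          D
  I            1.957      3.074    0.01004      0.131
  C        -0.001194   0.003582   0.002388   0.001194
  E            1.956      3.078    0.01243     0.1322
  solve Keq expr → x = 0.001194; check Q = 3.0430e-04
Then remove 0.04895 M of D.
Step 2:
                   C          A          M          D
  I            1.956      3.078    0.01243    0.08324
  C        -0.001526   0.004577   0.003051   0.001526
  E            1.954      3.082    0.01548    0.08477
  solve Keq expr → x = 0.001526; check Q = 3.0430e-04
Then add 0.3661 M of C.
Step 3:
                   C          A          M          D
  I             2.32      3.082    0.01548    0.08477
  C       -6.5239e-04   0.001957   0.001305 6.5239e-04
  E             2.32      3.084    0.01678    0.08542
  solve Keq expr → x = 6.5239e-04; check Q = 3.0430e-04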